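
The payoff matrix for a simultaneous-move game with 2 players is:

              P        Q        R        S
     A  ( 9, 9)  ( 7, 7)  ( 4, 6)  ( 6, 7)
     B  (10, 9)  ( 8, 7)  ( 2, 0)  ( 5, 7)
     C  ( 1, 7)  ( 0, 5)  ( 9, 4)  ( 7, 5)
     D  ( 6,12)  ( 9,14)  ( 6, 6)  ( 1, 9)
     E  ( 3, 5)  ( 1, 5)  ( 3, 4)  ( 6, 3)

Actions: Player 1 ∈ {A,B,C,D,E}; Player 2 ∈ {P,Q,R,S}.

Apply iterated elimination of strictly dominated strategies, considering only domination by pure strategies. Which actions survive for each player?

Remaining: P1:{B,D} P2:{P,Q}

P2 drop R (P beats it: A:9>6 B:9>0 C:7>4 D:12>6 E:5>4)
P2 drop S (P beats it: A:9>7 B:9>7 C:7>5 D:12>9 E:5>3)
P1 drop A (B beats it: P:10>9 Q:8>7)
P1 drop C (B beats it: P:10>1 Q:8>0)
P1 drop E (B beats it: P:10>3 Q:8>1)
P1→{B,D} P2→{P,Q}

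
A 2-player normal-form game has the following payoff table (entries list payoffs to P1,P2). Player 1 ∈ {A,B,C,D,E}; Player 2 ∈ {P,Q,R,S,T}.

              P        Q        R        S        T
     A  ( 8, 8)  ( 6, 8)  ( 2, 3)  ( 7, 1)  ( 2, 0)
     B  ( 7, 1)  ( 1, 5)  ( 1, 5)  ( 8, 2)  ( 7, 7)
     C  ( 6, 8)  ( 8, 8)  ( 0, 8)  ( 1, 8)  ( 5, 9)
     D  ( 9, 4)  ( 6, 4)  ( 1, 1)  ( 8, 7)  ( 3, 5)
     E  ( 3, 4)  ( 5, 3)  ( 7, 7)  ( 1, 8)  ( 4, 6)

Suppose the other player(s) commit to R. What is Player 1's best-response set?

u_1(A vs R) = 2
u_1(B vs R) = 1
u_1(C vs R) = 0
u_1(D vs R) = 1
u_1(E vs R) = 7
max payoff 7 at {E}

argmax u_1 = {E}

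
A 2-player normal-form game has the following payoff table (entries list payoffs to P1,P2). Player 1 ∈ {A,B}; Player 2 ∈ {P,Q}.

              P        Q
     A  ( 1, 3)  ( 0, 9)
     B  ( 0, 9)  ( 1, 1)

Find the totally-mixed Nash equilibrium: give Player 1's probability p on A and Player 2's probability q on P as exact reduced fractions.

P1 indiff ⇒ q·1+(1-q)·0 = q·0+(1-q)·1 ⇒ q(1) = (1-q)(1) ⇒ q = 1/2
P2 indiff ⇒ p·3+(1-p)·9 = p·9+(1-p)·1 ⇒ p(-6) = (1-p)(-8) ⇒ p = 4/7

P1 mixes 4/7 on A; P2 mixes 1/2 on P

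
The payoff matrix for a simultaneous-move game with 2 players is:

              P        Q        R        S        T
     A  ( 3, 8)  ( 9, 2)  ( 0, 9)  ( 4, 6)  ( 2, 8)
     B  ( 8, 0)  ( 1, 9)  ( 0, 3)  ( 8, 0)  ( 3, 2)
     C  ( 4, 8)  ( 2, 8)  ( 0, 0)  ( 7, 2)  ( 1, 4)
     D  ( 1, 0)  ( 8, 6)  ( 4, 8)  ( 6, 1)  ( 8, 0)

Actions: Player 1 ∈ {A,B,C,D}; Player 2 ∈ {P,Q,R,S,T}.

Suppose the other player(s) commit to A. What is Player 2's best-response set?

u_2(P vs A) = 8
u_2(Q vs A) = 2
u_2(R vs A) = 9
u_2(S vs A) = 6
u_2(T vs A) = 8
max payoff 9 at {R}

BR_2 = {R}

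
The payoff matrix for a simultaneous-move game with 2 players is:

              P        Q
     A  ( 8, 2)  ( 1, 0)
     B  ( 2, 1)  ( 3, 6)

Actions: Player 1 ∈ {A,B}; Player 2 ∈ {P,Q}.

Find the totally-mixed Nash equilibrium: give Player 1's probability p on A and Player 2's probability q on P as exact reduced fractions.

p=5/7, q=1/4

P1 indiff ⇒ q·8+(1-q)·1 = q·2+(1-q)·3 ⇒ q(6) = (1-q)(2) ⇒ q = 1/4
P2 indiff ⇒ p·2+(1-p)·1 = p·0+(1-p)·6 ⇒ p(2) = (1-p)(5) ⇒ p = 5/7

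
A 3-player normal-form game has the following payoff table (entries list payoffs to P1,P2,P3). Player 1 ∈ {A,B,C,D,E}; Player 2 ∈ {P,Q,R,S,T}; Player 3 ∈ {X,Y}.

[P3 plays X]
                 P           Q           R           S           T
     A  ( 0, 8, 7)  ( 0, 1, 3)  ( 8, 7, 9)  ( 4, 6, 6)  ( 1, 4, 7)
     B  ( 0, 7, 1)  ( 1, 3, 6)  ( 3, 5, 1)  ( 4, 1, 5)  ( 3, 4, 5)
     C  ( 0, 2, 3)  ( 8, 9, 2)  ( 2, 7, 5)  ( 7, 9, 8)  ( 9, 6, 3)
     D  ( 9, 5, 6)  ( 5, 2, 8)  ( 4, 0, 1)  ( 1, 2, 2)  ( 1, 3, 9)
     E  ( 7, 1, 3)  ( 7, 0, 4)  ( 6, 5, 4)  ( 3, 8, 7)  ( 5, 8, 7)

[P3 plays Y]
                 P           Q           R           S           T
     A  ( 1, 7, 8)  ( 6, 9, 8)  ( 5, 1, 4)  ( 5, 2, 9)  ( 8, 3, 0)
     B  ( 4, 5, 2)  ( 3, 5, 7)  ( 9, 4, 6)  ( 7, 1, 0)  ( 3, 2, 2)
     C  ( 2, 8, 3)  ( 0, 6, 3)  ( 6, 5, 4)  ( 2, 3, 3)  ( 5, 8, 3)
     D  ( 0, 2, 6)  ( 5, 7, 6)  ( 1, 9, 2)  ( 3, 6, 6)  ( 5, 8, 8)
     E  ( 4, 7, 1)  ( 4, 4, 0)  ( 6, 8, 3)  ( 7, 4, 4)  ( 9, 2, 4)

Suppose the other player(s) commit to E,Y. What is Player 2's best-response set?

u_2(P vs E,Y) = 7
u_2(Q vs E,Y) = 4
u_2(R vs E,Y) = 8
u_2(S vs E,Y) = 4
u_2(T vs E,Y) = 2
max payoff 8 at {R}

BR_2 = {R}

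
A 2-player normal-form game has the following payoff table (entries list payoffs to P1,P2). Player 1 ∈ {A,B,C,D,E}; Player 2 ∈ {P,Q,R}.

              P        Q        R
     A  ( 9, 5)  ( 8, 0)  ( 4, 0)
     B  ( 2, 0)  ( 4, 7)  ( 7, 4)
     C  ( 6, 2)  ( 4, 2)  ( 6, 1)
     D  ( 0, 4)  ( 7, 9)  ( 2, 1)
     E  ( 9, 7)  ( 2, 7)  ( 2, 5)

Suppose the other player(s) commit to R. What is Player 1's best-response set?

u_1(A vs R) = 4
u_1(B vs R) = 7
u_1(C vs R) = 6
u_1(D vs R) = 2
u_1(E vs R) = 2
max payoff 7 at {B}

BR_1 = {B}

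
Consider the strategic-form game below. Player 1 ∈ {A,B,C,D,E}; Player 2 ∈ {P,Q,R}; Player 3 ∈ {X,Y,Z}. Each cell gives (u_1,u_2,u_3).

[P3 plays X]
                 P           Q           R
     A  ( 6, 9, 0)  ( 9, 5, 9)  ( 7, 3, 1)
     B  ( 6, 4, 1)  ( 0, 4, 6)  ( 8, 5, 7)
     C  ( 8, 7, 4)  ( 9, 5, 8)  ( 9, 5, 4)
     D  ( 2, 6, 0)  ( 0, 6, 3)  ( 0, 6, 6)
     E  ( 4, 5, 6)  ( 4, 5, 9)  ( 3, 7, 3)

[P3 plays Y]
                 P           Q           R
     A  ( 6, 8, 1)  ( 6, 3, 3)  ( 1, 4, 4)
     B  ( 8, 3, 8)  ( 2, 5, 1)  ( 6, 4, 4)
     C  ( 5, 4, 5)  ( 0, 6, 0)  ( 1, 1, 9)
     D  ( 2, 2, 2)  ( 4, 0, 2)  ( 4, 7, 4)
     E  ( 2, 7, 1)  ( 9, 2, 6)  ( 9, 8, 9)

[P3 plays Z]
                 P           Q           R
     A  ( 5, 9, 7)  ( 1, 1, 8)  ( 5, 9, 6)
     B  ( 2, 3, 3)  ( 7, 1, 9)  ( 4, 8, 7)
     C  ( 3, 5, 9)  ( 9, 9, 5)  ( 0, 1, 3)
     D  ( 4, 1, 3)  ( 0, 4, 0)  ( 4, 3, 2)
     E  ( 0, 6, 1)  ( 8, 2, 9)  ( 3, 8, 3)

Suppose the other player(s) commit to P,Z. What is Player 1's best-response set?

u_1(A vs P,Z) = 5
u_1(B vs P,Z) = 2
u_1(C vs P,Z) = 3
u_1(D vs P,Z) = 4
u_1(E vs P,Z) = 0
max payoff 5 at {A}

argmax u_1 = {A}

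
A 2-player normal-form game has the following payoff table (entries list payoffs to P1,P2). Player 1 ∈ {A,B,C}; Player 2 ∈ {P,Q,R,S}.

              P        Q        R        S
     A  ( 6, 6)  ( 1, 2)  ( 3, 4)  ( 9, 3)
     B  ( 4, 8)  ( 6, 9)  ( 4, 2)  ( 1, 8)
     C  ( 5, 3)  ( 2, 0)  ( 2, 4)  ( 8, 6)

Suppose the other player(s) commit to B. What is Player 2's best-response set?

P2 best: {Q}

u_2(P vs B) = 8
u_2(Q vs B) = 9
u_2(R vs B) = 2
u_2(S vs B) = 8
max payoff 9 at {Q}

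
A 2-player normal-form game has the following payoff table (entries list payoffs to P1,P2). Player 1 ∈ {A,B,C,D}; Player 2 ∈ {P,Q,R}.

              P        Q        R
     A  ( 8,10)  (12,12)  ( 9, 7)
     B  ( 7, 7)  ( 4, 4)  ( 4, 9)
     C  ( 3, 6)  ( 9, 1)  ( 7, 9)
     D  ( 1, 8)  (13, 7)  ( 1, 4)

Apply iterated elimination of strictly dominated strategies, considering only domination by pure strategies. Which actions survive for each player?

Survivors P1:{A,D} P2:{P,Q}

P1 drop B (A beats it: P:8>7 Q:12>4 R:9>4)
P1 drop C (A beats it: P:8>3 Q:12>9 R:9>7)
P2 drop R (P beats it: A:10>7 D:8>4)
P1→{A,D} P2→{P,Q}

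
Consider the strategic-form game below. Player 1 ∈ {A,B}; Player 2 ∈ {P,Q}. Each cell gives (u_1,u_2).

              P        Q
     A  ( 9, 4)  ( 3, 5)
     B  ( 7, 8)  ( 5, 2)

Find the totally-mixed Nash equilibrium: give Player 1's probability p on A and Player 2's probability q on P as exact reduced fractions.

P1 indiff ⇒ q·9+(1-q)·3 = q·7+(1-q)·5 ⇒ q(2) = (1-q)(2) ⇒ q = 1/2
P2 indiff ⇒ p·4+(1-p)·8 = p·5+(1-p)·2 ⇒ p(-1) = (1-p)(-6) ⇒ p = 6/7

p=6/7, q=1/2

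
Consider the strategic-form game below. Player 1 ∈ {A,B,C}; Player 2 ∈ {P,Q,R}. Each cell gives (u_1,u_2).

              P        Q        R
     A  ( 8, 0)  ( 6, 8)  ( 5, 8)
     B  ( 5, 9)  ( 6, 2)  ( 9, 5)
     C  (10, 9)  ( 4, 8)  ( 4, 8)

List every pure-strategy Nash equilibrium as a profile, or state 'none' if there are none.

Nash profiles: (A,Q), (C,P)

(A,P): not NE [P1→C gives 10>8; P2→R gives 8>0]
(A,Q): NE
(A,R): not NE [P1→B gives 9>5]
(B,P): not NE [P1→C gives 10>5]
(B,Q): not NE [P2→P gives 9>2]
(B,R): not NE [P2→P gives 9>5]
(C,P): NE
(C,Q): not NE [P1→B gives 6>4; P2→P gives 9>8]
(C,R): not NE [P1→B gives 9>4; P2→P gives 9>8]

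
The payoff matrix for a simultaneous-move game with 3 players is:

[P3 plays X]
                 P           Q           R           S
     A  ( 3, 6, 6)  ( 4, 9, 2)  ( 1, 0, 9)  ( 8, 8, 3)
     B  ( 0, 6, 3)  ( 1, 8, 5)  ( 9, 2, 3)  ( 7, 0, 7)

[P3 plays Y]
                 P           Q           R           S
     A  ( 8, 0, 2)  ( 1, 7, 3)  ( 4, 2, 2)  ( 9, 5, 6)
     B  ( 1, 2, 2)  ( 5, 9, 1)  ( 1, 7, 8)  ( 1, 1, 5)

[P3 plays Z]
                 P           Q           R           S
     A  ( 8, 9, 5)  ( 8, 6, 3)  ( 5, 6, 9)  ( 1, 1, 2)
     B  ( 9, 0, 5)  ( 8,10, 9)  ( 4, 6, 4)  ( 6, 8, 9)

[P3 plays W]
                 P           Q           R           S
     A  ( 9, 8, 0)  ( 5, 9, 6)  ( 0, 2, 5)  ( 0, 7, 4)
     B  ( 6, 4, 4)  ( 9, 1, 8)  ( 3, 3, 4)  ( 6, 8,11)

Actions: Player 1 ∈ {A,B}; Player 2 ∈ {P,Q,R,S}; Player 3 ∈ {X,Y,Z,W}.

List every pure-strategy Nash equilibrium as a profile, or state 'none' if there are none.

(A,P,X): not NE [P2→Q gives 9>6]
(A,P,Y): not NE [P2→Q gives 7>0; P3→X gives 6>2]
(A,P,Z): not NE [P1→B gives 9>8; P3→X gives 6>5]
(A,P,W): not NE [P2→Q gives 9>8; P3→X gives 6>0]
(A,Q,X): not NE [P3→W gives 6>2]
(A,Q,Y): not NE [P1→B gives 5>1; P3→W gives 6>3]
(A,Q,Z): not NE [P2→P gives 9>6; P3→W gives 6>3]
(A,Q,W): not NE [P1→B gives 9>5]
(A,R,X): not NE [P1→B gives 9>1; P2→Q gives 9>0]
(A,R,Y): not NE [P2→Q gives 7>2; P3→Z gives 9>2]
(A,R,Z): not NE [P2→P gives 9>6]
(A,R,W): not NE [P1→B gives 3>0; P2→Q gives 9>2; P3→Z gives 9>5]
(A,S,X): not NE [P2→Q gives 9>8; P3→Y gives 6>3]
(A,S,Y): not NE [P2→Q gives 7>5]
(A,S,Z): not NE [P1→B gives 6>1; P2→P gives 9>1; P3→Y gives 6>2]
(A,S,W): not NE [P1→B gives 6>0; P2→Q gives 9>7; P3→Y gives 6>4]
(B,P,X): not NE [P1→A gives 3>0; P2→Q gives 8>6; P3→Z gives 5>3]
(B,P,Y): not NE [P1→A gives 8>1; P2→Q gives 9>2; P3→Z gives 5>2]
(B,P,Z): not NE [P2→Q gives 10>0]
(B,P,W): not NE [P1→A gives 9>6; P2→S gives 8>4; P3→Z gives 5>4]
(B,Q,X): not NE [P1→A gives 4>1; P3→Z gives 9>5]
(B,Q,Y): not NE [P3→Z gives 9>1]
(B,Q,Z): NE
(B,Q,W): not NE [P2→S gives 8>1; P3→Z gives 9>8]
(B,R,X): not NE [P2→Q gives 8>2; P3→Y gives 8>3]
(B,R,Y): not NE [P1→A gives 4>1; P2→Q gives 9>7]
(B,R,Z): not NE [P1→A gives 5>4; P2→Q gives 10>6; P3→Y gives 8>4]
(B,R,W): not NE [P2→S gives 8>3; P3→Y gives 8>4]
(B,S,X): not NE [P1→A gives 8>7; P2→Q gives 8>0; P3→W gives 11>7]
(B,S,Y): not NE [P1→A gives 9>1; P2→Q gives 9>1; P3→W gives 11>5]
(B,S,Z): not NE [P2→Q gives 10>8; P3→W gives 11>9]
(B,S,W): NE

NE set: (B,Q,Z), (B,S,W)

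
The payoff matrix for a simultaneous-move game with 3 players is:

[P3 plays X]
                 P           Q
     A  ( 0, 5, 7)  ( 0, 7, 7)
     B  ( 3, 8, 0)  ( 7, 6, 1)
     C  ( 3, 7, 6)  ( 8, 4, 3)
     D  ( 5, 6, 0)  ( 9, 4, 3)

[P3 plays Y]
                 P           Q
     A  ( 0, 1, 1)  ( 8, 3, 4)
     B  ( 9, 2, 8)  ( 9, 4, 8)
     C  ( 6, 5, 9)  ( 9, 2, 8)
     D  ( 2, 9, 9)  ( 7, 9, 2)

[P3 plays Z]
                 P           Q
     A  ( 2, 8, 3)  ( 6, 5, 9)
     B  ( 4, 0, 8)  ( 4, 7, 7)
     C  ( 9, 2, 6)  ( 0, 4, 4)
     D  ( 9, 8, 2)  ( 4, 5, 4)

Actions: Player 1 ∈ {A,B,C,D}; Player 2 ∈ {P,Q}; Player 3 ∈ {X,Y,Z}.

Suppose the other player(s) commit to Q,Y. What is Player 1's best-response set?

u_1(A vs Q,Y) = 8
u_1(B vs Q,Y) = 9
u_1(C vs Q,Y) = 9
u_1(D vs Q,Y) = 7
max payoff 9 at {B,C}

argmax u_1 = {B,C}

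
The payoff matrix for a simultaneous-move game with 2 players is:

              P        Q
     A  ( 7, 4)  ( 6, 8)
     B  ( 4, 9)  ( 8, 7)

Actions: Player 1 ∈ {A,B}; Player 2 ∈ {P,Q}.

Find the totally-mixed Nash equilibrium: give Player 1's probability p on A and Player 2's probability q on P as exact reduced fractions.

P1 indiff ⇒ q·7+(1-q)·6 = q·4+(1-q)·8 ⇒ q(3) = (1-q)(2) ⇒ q = 2/5
P2 indiff ⇒ p·4+(1-p)·9 = p·8+(1-p)·7 ⇒ p(-4) = (1-p)(-2) ⇒ p = 1/3

P1 mixes 1/3 on A; P2 mixes 2/5 on P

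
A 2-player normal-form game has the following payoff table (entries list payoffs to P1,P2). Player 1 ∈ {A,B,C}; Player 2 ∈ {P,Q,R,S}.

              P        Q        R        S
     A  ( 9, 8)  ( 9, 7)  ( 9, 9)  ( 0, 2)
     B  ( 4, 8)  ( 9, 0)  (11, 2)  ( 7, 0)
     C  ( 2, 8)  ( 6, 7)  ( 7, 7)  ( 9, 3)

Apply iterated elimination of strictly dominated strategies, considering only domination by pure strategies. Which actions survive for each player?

Remaining: P1:{A,B} P2:{P,R}

P2 drop Q (P beats it: A:8>7 B:8>0 C:8>7)
P2 drop S (P beats it: A:8>2 B:8>0 C:8>3)
P1 drop C (A beats it: P:9>2 R:9>7)
P1→{A,B} P2→{P,R}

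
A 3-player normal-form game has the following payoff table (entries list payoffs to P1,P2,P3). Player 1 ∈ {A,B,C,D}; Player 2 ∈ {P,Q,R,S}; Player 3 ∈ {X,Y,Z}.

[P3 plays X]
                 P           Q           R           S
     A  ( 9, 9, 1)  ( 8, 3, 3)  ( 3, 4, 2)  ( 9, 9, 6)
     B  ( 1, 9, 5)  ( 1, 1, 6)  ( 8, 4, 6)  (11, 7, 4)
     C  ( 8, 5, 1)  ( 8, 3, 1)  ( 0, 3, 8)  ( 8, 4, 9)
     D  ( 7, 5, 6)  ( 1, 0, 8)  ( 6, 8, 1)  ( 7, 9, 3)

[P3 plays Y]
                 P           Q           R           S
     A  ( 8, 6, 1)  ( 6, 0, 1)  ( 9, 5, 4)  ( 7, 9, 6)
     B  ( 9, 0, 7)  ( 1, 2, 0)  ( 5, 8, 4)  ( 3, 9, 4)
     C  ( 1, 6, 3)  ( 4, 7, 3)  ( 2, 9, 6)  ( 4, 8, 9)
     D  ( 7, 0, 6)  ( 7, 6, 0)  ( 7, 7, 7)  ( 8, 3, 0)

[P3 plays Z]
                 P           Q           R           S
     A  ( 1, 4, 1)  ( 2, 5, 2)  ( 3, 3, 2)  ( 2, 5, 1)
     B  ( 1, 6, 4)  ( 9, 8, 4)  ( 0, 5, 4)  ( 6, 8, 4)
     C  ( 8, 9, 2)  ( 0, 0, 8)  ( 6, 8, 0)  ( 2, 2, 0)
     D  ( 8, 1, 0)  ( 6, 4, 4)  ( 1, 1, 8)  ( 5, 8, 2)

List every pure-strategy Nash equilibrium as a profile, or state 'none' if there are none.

NE set: (A,P,X), (B,S,Z)

(A,P,X): NE
(A,P,Y): not NE [P1→B gives 9>8; P2→S gives 9>6]
(A,P,Z): not NE [P1→D gives 8>1; P2→S gives 5>4]
(A,Q,X): not NE [P2→S gives 9>3]
(A,Q,Y): not NE [P1→D gives 7>6; P2→S gives 9>0; P3→X gives 3>1]
(A,Q,Z): not NE [P1→B gives 9>2; P3→X gives 3>2]
(A,R,X): not NE [P1→B gives 8>3; P2→S gives 9>4; P3→Y gives 4>2]
(A,R,Y): not NE [P2→S gives 9>5]
(A,R,Z): not NE [P1→C gives 6>3; P2→S gives 5>3; P3→Y gives 4>2]
(A,S,X): not NE [P1→B gives 11>9]
(A,S,Y): not NE [P1→D gives 8>7]
(A,S,Z): not NE [P1→B gives 6>2; P3→Y gives 6>1]
(B,P,X): not NE [P1→A gives 9>1; P3→Y gives 7>5]
(B,P,Y): not NE [P2→S gives 9>0]
(B,P,Z): not NE [P1→D gives 8>1; P2→S gives 8>6; P3→Y gives 7>4]
(B,Q,X): not NE [P1→C gives 8>1; P2→P gives 9>1]
(B,Q,Y): not NE [P1→D gives 7>1; P2→S gives 9>2; P3→X gives 6>0]
(B,Q,Z): not NE [P3→X gives 6>4]
(B,R,X): not NE [P2→P gives 9>4]
(B,R,Y): not NE [P1→A gives 9>5; P2→S gives 9>8; P3→X gives 6>4]
(B,R,Z): not NE [P1→C gives 6>0; P2→S gives 8>5; P3→X gives 6>4]
(B,S,X): not NE [P2→P gives 9>7]
(B,S,Y): not NE [P1→D gives 8>3]
(B,S,Z): NE
(C,P,X): not NE [P1→A gives 9>8; P3→Y gives 3>1]
(C,P,Y): not NE [P1→B gives 9>1; P2→R gives 9>6]
(C,P,Z): not NE [P3→Y gives 3>2]
(C,Q,X): not NE [P2→P gives 5>3; P3→Z gives 8>1]
(C,Q,Y): not NE [P1→D gives 7>4; P2→R gives 9>7; P3→Z gives 8>3]
(C,Q,Z): not NE [P1→B gives 9>0; P2→P gives 9>0]
(C,R,X): not NE [P1→B gives 8>0; P2→P gives 5>3]
(C,R,Y): not NE [P1→A gives 9>2; P3→X gives 8>6]
(C,R,Z): not NE [P2→P gives 9>8; P3→X gives 8>0]
(C,S,X): not NE [P1→B gives 11>8; P2→P gives 5>4]
(C,S,Y): not NE [P1→D gives 8>4; P2→R gives 9>8]
(C,S,Z): not NE [P1→B gives 6>2; P2→P gives 9>2; P3→Y gives 9>0]
(D,P,X): not NE [P1→A gives 9>7; P2→S gives 9>5]
(D,P,Y): not NE [P1→B gives 9>7; P2→R gives 7>0]
(D,P,Z): not NE [P2→S gives 8>1; P3→Y gives 6>0]
(D,Q,X): not NE [P1→C gives 8>1; P2→S gives 9>0]
(D,Q,Y): not NE [P2→R gives 7>6; P3→X gives 8>0]
(D,Q,Z): not NE [P1→B gives 9>6; P2→S gives 8>4; P3→X gives 8>4]
(D,R,X): not NE [P1→B gives 8>6; P2→S gives 9>8; P3→Z gives 8>1]
(D,R,Y): not NE [P1→A gives 9>7; P3→Z gives 8>7]
(D,R,Z): not NE [P1→C gives 6>1; P2→S gives 8>1]
(D,S,X): not NE [P1→B gives 11>7]
(D,S,Y): not NE [P2→R gives 7>3; P3→X gives 3>0]
(D,S,Z): not NE [P1→B gives 6>5; P3→X gives 3>2]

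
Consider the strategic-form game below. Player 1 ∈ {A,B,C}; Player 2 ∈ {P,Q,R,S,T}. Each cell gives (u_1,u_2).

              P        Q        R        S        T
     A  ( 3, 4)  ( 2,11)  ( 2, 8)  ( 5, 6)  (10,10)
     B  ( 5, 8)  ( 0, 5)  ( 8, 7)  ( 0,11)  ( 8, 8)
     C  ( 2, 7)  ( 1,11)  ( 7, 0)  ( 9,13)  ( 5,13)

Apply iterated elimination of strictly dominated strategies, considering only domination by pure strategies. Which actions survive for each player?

P2 drop P (S beats it: A:6>4 B:11>8 C:13>7)
P2 drop R (T beats it: A:10>8 B:8>7 C:13>0)
P1 drop B (A beats it: Q:2>0 S:5>0 T:10>8)
P1→{A,C} P2→{Q,S,T}

IESDS → P1:{A,C} P2:{Q,S,T}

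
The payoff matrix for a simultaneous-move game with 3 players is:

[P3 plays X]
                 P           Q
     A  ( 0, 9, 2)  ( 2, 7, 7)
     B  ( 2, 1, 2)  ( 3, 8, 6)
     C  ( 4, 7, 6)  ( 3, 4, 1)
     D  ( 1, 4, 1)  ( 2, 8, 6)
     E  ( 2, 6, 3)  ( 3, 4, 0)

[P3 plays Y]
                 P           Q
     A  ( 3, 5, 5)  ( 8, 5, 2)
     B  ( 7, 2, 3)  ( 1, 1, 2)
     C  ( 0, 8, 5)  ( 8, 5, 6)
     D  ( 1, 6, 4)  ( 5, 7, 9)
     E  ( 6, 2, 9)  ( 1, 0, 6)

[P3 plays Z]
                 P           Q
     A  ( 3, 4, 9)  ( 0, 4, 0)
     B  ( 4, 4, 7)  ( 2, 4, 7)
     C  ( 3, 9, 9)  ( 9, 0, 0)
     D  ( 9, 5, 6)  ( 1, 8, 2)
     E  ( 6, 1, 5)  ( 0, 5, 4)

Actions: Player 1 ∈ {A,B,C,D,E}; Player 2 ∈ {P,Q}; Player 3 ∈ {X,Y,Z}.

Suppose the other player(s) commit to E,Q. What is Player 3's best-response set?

argmax u_3 = {Y}

u_3(X vs E,Q) = 0
u_3(Y vs E,Q) = 6
u_3(Z vs E,Q) = 4
max payoff 6 at {Y}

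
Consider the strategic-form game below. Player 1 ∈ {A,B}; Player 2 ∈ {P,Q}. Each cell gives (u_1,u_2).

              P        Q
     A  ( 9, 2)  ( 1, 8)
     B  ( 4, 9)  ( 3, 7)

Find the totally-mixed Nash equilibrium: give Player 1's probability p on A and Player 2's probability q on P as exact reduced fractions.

P1 mixes 1/4 on A; P2 mixes 2/7 on P

P1 indiff ⇒ q·9+(1-q)·1 = q·4+(1-q)·3 ⇒ q(5) = (1-q)(2) ⇒ q = 2/7
P2 indiff ⇒ p·2+(1-p)·9 = p·8+(1-p)·7 ⇒ p(-6) = (1-p)(-2) ⇒ p = 1/4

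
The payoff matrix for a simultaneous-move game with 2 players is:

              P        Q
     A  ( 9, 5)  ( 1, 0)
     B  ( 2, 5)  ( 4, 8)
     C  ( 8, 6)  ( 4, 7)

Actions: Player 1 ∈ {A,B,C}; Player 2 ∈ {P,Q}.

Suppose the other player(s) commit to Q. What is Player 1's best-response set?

argmax u_1 = {B,C}

u_1(A vs Q) = 1
u_1(B vs Q) = 4
u_1(C vs Q) = 4
max payoff 4 at {B,C}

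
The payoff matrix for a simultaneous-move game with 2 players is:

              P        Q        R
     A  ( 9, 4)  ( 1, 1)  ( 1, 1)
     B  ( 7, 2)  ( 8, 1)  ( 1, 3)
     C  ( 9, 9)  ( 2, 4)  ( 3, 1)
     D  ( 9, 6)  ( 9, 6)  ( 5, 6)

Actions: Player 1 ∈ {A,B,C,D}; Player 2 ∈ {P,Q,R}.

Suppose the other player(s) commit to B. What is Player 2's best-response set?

u_2(P vs B) = 2
u_2(Q vs B) = 1
u_2(R vs B) = 3
max payoff 3 at {R}

P2 best: {R}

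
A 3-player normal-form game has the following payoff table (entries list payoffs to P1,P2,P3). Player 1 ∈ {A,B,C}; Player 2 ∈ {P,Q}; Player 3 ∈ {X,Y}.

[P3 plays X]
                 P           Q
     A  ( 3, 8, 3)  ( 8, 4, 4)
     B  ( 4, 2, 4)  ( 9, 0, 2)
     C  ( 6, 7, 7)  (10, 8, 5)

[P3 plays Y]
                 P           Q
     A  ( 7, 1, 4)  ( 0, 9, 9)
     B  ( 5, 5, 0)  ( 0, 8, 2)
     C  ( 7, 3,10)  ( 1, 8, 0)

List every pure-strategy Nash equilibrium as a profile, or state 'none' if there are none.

(A,P,X): not NE [P1→C gives 6>3; P3→Y gives 4>3]
(A,P,Y): not NE [P2→Q gives 9>1]
(A,Q,X): not NE [P1→C gives 10>8; P2→P gives 8>4; P3→Y gives 9>4]
(A,Q,Y): not NE [P1→C gives 1>0]
(B,P,X): not NE [P1→C gives 6>4]
(B,P,Y): not NE [P1→C gives 7>5; P2→Q gives 8>5; P3→X gives 4>0]
(B,Q,X): not NE [P1→C gives 10>9; P2→P gives 2>0]
(B,Q,Y): not NE [P1→C gives 1>0]
(C,P,X): not NE [P2→Q gives 8>7; P3→Y gives 10>7]
(C,P,Y): not NE [P2→Q gives 8>3]
(C,Q,X): NE
(C,Q,Y): not NE [P3→X gives 5>0]

PSNE = {(C,Q,X)}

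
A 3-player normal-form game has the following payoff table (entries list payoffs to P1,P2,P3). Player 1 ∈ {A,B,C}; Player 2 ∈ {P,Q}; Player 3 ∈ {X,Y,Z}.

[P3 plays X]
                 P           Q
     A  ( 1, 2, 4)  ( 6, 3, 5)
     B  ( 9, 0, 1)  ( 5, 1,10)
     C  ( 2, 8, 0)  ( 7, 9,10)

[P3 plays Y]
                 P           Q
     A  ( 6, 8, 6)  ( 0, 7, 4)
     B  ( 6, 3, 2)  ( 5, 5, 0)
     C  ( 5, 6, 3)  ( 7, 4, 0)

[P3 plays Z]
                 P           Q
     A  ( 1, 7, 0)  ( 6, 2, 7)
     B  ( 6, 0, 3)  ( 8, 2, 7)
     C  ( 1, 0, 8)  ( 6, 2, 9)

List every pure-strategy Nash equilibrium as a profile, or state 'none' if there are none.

Nash profiles: (A,P,Y), (C,Q,X)

(A,P,X): not NE [P1→B gives 9>1; P2→Q gives 3>2; P3→Y gives 6>4]
(A,P,Y): NE
(A,P,Z): not NE [P1→B gives 6>1; P3→Y gives 6>0]
(A,Q,X): not NE [P1→C gives 7>6; P3→Z gives 7>5]
(A,Q,Y): not NE [P1→C gives 7>0; P2→P gives 8>7; P3→Z gives 7>4]
(A,Q,Z): not NE [P1→B gives 8>6; P2→P gives 7>2]
(B,P,X): not NE [P2→Q gives 1>0; P3→Z gives 3>1]
(B,P,Y): not NE [P2→Q gives 5>3; P3→Z gives 3>2]
(B,P,Z): not NE [P2→Q gives 2>0]
(B,Q,X): not NE [P1→C gives 7>5]
(B,Q,Y): not NE [P1→C gives 7>5; P3→X gives 10>0]
(B,Q,Z): not NE [P3→X gives 10>7]
(C,P,X): not NE [P1→B gives 9>2; P2→Q gives 9>8; P3→Z gives 8>0]
(C,P,Y): not NE [P1→B gives 6>5; P3→Z gives 8>3]
(C,P,Z): not NE [P1→B gives 6>1; P2→Q gives 2>0]
(C,Q,X): NE
(C,Q,Y): not NE [P2→P gives 6>4; P3→X gives 10>0]
(C,Q,Z): not NE [P1→B gives 8>6; P3→X gives 10>9]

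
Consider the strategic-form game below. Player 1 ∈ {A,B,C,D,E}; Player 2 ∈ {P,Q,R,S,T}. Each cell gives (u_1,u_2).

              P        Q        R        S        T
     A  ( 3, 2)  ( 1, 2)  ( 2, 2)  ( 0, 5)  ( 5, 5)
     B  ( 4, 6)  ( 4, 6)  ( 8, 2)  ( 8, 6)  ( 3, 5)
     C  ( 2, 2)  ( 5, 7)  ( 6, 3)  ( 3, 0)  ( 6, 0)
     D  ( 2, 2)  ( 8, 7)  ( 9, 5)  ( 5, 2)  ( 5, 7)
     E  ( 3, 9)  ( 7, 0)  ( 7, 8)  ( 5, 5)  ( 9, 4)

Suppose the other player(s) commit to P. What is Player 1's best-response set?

u_1(A vs P) = 3
u_1(B vs P) = 4
u_1(C vs P) = 2
u_1(D vs P) = 2
u_1(E vs P) = 3
max payoff 4 at {B}

argmax u_1 = {B}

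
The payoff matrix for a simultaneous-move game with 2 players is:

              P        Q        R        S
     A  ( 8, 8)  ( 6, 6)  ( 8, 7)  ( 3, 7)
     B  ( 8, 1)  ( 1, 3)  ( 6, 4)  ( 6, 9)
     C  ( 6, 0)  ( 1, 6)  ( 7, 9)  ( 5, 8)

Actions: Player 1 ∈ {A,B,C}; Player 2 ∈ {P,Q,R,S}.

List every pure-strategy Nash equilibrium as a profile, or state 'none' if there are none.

(A,P): NE
(A,Q): not NE [P2→P gives 8>6]
(A,R): not NE [P2→P gives 8>7]
(A,S): not NE [P1→B gives 6>3; P2→P gives 8>7]
(B,P): not NE [P2→S gives 9>1]
(B,Q): not NE [P1→A gives 6>1; P2→S gives 9>3]
(B,R): not NE [P1→A gives 8>6; P2→S gives 9>4]
(B,S): NE
(C,P): not NE [P1→B gives 8>6; P2→R gives 9>0]
(C,Q): not NE [P1→A gives 6>1; P2→R gives 9>6]
(C,R): not NE [P1→A gives 8>7]
(C,S): not NE [P1→B gives 6>5; P2→R gives 9>8]

Nash profiles: (A,P), (B,S)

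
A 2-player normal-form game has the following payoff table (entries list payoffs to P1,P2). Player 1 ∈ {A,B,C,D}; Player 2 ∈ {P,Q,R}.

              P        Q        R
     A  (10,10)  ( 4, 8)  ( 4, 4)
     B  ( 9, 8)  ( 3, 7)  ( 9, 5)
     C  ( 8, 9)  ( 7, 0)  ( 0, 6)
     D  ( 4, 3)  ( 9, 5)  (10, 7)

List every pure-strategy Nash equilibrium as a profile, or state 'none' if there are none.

(A,P): NE
(A,Q): not NE [P1→D gives 9>4; P2→P gives 10>8]
(A,R): not NE [P1→D gives 10>4; P2→P gives 10>4]
(B,P): not NE [P1→A gives 10>9]
(B,Q): not NE [P1→D gives 9>3; P2→P gives 8>7]
(B,R): not NE [P1→D gives 10>9; P2→P gives 8>5]
(C,P): not NE [P1→A gives 10>8]
(C,Q): not NE [P1→D gives 9>7; P2→P gives 9>0]
(C,R): not NE [P1→D gives 10>0; P2→P gives 9>6]
(D,P): not NE [P1→A gives 10>4; P2→R gives 7>3]
(D,Q): not NE [P2→R gives 7>5]
(D,R): NE

Nash profiles: (A,P), (D,R)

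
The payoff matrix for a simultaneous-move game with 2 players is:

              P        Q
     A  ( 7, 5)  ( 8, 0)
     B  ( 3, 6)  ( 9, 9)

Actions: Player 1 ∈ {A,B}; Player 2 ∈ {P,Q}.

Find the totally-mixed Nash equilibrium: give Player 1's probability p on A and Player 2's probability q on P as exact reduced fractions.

p=3/8, q=1/5

P1 indiff ⇒ q·7+(1-q)·8 = q·3+(1-q)·9 ⇒ q(4) = (1-q)(1) ⇒ q = 1/5
P2 indiff ⇒ p·5+(1-p)·6 = p·0+(1-p)·9 ⇒ p(5) = (1-p)(3) ⇒ p = 3/8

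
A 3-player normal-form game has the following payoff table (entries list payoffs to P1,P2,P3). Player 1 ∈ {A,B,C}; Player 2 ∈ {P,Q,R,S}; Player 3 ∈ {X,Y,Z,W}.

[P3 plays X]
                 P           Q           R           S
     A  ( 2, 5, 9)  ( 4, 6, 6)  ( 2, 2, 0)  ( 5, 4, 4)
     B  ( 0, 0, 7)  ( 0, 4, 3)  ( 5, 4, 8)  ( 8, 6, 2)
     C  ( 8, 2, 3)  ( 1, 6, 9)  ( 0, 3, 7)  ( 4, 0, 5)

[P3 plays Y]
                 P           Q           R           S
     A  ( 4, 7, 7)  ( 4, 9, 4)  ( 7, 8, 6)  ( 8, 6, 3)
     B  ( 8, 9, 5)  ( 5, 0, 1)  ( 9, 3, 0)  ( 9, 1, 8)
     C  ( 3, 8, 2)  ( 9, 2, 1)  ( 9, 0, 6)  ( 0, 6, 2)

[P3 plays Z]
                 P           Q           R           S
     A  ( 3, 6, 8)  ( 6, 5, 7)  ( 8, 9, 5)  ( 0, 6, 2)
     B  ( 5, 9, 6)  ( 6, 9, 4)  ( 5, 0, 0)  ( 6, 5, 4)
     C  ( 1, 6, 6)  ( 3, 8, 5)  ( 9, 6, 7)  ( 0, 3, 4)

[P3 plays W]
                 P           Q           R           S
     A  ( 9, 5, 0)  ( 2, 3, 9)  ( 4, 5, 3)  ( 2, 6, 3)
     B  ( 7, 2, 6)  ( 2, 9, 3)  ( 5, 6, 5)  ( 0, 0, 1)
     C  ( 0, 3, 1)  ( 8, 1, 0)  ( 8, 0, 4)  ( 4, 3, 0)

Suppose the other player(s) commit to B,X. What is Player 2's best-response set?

argmax u_2 = {S}

u_2(P vs B,X) = 0
u_2(Q vs B,X) = 4
u_2(R vs B,X) = 4
u_2(S vs B,X) = 6
max payoff 6 at {S}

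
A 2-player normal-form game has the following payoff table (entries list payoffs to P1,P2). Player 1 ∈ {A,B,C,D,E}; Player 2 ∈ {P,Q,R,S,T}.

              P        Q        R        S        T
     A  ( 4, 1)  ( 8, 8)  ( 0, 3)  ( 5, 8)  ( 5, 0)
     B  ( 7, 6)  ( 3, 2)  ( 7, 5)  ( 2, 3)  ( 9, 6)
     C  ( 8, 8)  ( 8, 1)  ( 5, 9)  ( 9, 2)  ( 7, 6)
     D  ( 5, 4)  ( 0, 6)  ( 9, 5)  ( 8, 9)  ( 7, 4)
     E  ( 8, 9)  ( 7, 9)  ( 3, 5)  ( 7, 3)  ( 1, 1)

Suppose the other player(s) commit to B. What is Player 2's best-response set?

u_2(P vs B) = 6
u_2(Q vs B) = 2
u_2(R vs B) = 5
u_2(S vs B) = 3
u_2(T vs B) = 6
max payoff 6 at {P,T}

BR_2 = {P,T}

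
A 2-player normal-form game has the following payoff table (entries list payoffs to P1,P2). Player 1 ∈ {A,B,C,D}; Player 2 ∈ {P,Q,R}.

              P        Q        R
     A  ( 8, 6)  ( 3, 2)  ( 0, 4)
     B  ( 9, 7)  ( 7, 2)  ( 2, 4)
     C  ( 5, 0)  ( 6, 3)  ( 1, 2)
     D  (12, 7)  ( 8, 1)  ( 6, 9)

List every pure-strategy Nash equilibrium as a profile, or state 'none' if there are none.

PSNE = {(D,R)}

(A,P): not NE [P1→D gives 12>8]
(A,Q): not NE [P1→D gives 8>3; P2→P gives 6>2]
(A,R): not NE [P1→D gives 6>0; P2→P gives 6>4]
(B,P): not NE [P1→D gives 12>9]
(B,Q): not NE [P1→D gives 8>7; P2→P gives 7>2]
(B,R): not NE [P1→D gives 6>2; P2→P gives 7>4]
(C,P): not NE [P1→D gives 12>5; P2→Q gives 3>0]
(C,Q): not NE [P1→D gives 8>6]
(C,R): not NE [P1→D gives 6>1; P2→Q gives 3>2]
(D,P): not NE [P2→R gives 9>7]
(D,Q): not NE [P2→R gives 9>1]
(D,R): NE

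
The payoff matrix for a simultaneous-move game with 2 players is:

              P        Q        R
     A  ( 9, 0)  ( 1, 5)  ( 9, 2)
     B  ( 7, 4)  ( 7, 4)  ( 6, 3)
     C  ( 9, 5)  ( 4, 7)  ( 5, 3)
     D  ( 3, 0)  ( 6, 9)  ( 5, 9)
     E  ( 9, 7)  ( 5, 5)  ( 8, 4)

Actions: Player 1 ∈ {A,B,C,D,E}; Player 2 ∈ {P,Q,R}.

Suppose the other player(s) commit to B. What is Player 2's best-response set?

u_2(P vs B) = 4
u_2(Q vs B) = 4
u_2(R vs B) = 3
max payoff 4 at {P,Q}

P2 best: {P,Q}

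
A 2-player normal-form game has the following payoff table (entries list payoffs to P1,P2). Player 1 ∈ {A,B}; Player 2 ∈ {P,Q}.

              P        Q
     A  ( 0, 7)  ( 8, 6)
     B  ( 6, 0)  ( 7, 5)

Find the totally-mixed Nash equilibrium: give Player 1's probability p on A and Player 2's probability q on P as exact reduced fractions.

(p,q) = (5/6, 1/7)

P1 indiff ⇒ q·0+(1-q)·8 = q·6+(1-q)·7 ⇒ q(-6) = (1-q)(-1) ⇒ q = 1/7
P2 indiff ⇒ p·7+(1-p)·0 = p·6+(1-p)·5 ⇒ p(1) = (1-p)(5) ⇒ p = 5/6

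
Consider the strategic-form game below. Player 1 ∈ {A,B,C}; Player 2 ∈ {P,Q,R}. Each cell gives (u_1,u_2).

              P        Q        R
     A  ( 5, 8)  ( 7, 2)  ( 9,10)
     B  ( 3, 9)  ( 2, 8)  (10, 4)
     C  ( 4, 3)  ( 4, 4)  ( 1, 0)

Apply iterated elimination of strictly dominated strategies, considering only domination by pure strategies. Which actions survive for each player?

P1 drop C (A beats it: P:5>4 Q:7>4 R:9>1)
P2 drop Q (P beats it: A:8>2 B:9>8)
P1→{A,B} P2→{P,R}

Remaining: P1:{A,B} P2:{P,R}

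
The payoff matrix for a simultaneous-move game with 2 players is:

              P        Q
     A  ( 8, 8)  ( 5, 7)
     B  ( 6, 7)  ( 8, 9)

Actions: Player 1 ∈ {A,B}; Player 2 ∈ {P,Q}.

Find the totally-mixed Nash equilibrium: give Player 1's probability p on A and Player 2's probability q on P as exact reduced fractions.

p=2/3, q=3/5

P1 indiff ⇒ q·8+(1-q)·5 = q·6+(1-q)·8 ⇒ q(2) = (1-q)(3) ⇒ q = 3/5
P2 indiff ⇒ p·8+(1-p)·7 = p·7+(1-p)·9 ⇒ p(1) = (1-p)(2) ⇒ p = 2/3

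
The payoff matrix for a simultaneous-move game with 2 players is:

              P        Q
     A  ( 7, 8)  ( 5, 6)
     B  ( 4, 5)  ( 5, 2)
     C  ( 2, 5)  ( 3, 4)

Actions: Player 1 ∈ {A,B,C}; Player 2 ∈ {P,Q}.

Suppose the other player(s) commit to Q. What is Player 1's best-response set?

u_1(A vs Q) = 5
u_1(B vs Q) = 5
u_1(C vs Q) = 3
max payoff 5 at {A,B}

P1 best: {A,B}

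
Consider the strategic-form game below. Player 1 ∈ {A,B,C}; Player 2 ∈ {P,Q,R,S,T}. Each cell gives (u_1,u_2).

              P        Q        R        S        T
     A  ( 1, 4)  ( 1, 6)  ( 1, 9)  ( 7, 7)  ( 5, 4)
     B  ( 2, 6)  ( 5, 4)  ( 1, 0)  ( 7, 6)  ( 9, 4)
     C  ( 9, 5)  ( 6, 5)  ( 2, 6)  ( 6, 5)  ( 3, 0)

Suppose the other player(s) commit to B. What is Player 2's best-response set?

u_2(P vs B) = 6
u_2(Q vs B) = 4
u_2(R vs B) = 0
u_2(S vs B) = 6
u_2(T vs B) = 4
max payoff 6 at {P,S}

argmax u_2 = {P,S}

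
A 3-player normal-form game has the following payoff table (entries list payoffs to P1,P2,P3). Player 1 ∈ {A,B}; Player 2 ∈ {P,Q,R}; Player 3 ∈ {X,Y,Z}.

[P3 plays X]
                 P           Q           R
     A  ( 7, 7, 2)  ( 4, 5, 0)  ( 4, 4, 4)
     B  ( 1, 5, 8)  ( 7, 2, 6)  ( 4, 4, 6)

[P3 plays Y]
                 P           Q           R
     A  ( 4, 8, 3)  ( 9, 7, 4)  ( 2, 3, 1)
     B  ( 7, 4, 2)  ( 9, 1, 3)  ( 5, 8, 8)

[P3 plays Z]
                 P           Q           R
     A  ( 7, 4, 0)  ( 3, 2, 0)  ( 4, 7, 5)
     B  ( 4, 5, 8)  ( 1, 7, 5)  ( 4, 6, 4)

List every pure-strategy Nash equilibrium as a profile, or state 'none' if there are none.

NE set: (A,R,Z), (B,R,Y)

(A,P,X): not NE [P3→Y gives 3>2]
(A,P,Y): not NE [P1→B gives 7>4]
(A,P,Z): not NE [P2→R gives 7>4; P3→Y gives 3>0]
(A,Q,X): not NE [P1→B gives 7>4; P2→P gives 7>5; P3→Y gives 4>0]
(A,Q,Y): not NE [P2→P gives 8>7]
(A,Q,Z): not NE [P2→R gives 7>2; P3→Y gives 4>0]
(A,R,X): not NE [P2→P gives 7>4; P3→Z gives 5>4]
(A,R,Y): not NE [P1→B gives 5>2; P2→P gives 8>3; P3→Z gives 5>1]
(A,R,Z): NE
(B,P,X): not NE [P1→A gives 7>1]
(B,P,Y): not NE [P2→R gives 8>4; P3→Z gives 8>2]
(B,P,Z): not NE [P1→A gives 7>4; P2→Q gives 7>5]
(B,Q,X): not NE [P2→P gives 5>2]
(B,Q,Y): not NE [P2→R gives 8>1; P3→X gives 6>3]
(B,Q,Z): not NE [P1→A gives 3>1; P3→X gives 6>5]
(B,R,X): not NE [P2→P gives 5>4; P3→Y gives 8>6]
(B,R,Y): NE
(B,R,Z): not NE [P2→Q gives 7>6; P3→Y gives 8>4]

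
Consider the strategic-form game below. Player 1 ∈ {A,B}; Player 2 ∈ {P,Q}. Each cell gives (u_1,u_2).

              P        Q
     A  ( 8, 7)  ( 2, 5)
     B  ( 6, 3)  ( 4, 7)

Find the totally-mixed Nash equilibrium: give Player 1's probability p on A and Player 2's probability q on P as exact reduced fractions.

P1 indiff ⇒ q·8+(1-q)·2 = q·6+(1-q)·4 ⇒ q(2) = (1-q)(2) ⇒ q = 1/2
P2 indiff ⇒ p·7+(1-p)·3 = p·5+(1-p)·7 ⇒ p(2) = (1-p)(4) ⇒ p = 2/3

p=2/3, q=1/2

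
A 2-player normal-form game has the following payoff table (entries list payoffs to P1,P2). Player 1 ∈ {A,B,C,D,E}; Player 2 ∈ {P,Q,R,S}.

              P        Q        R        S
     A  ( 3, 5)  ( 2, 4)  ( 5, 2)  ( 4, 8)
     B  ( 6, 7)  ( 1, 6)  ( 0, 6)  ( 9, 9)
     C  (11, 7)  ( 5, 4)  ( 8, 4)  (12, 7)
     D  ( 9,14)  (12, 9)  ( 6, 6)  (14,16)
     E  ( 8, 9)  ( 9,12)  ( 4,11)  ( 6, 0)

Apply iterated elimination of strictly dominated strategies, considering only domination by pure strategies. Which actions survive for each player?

IESDS → P1:{C,D} P2:{P,S}

P1 drop A (C beats it: P:11>3 Q:5>2 R:8>5 S:12>4)
P1 drop B (C beats it: P:11>6 Q:5>1 R:8>0 S:12>9)
P1 drop E (D beats it: P:9>8 Q:12>9 R:6>4 S:14>6)
P2 drop Q (P beats it: C:7>4 D:14>9)
P2 drop R (P beats it: C:7>4 D:14>6)
P1→{C,D} P2→{P,S}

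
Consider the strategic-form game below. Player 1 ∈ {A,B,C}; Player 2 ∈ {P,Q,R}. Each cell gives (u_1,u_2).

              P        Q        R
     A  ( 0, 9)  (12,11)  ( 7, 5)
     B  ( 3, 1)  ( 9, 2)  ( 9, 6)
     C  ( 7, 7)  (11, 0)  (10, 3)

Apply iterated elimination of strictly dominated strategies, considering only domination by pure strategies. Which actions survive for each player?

IESDS → P1:{A,C} P2:{P,Q}

P1 drop B (C beats it: P:7>3 Q:11>9 R:10>9)
P2 drop R (P beats it: A:9>5 C:7>3)
P1→{A,C} P2→{P,Q}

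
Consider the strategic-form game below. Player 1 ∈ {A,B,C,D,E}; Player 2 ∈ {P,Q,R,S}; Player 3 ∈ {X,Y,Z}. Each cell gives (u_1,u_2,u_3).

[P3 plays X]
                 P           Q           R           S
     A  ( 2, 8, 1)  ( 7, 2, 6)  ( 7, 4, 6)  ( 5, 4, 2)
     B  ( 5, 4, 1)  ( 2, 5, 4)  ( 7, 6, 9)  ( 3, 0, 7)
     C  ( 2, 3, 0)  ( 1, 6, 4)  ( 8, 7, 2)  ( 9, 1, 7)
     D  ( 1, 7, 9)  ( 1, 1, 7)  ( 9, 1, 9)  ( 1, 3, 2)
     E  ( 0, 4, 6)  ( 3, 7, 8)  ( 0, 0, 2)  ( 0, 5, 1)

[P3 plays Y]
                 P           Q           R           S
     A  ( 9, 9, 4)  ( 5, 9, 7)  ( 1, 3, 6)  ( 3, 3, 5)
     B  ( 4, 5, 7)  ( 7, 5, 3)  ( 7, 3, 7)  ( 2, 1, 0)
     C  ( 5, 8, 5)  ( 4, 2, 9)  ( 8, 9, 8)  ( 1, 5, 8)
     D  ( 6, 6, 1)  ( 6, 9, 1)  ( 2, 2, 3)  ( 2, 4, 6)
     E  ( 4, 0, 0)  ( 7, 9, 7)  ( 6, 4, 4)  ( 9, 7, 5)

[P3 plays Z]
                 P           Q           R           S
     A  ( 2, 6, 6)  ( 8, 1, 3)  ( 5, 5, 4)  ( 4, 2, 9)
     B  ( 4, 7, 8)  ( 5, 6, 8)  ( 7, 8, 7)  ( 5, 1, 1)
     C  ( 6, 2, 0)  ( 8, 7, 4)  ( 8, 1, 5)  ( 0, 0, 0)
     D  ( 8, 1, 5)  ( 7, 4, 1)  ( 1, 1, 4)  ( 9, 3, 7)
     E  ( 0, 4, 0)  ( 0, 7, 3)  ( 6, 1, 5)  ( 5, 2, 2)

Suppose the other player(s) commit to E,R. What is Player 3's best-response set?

u_3(X vs E,R) = 2
u_3(Y vs E,R) = 4
u_3(Z vs E,R) = 5
max payoff 5 at {Z}

BR_3 = {Z}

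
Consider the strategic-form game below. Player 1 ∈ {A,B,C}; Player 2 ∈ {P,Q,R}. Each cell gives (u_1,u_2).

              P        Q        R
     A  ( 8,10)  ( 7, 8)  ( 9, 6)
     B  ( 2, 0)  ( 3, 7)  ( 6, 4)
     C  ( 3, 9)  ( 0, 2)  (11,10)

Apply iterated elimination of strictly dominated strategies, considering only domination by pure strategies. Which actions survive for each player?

IESDS → P1:{A,C} P2:{P,R}

P1 drop B (A beats it: P:8>2 Q:7>3 R:9>6)
P2 drop Q (P beats it: A:10>8 C:9>2)
P1→{A,C} P2→{P,R}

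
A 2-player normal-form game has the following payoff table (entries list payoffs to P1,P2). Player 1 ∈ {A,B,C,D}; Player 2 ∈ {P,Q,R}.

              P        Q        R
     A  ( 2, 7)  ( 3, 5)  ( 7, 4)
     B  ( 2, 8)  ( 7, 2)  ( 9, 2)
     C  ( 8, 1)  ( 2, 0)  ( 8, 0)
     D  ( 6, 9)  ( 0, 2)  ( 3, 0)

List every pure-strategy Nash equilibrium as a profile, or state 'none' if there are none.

(A,P): not NE [P1→C gives 8>2]
(A,Q): not NE [P1→B gives 7>3; P2→P gives 7>5]
(A,R): not NE [P1→B gives 9>7; P2→P gives 7>4]
(B,P): not NE [P1→C gives 8>2]
(B,Q): not NE [P2→P gives 8>2]
(B,R): not NE [P2→P gives 8>2]
(C,P): NE
(C,Q): not NE [P1→B gives 7>2; P2→P gives 1>0]
(C,R): not NE [P1→B gives 9>8; P2→P gives 1>0]
(D,P): not NE [P1→C gives 8>6]
(D,Q): not NE [P1→B gives 7>0; P2→P gives 9>2]
(D,R): not NE [P1→B gives 9>3; P2→P gives 9>0]

Nash profiles: (C,P)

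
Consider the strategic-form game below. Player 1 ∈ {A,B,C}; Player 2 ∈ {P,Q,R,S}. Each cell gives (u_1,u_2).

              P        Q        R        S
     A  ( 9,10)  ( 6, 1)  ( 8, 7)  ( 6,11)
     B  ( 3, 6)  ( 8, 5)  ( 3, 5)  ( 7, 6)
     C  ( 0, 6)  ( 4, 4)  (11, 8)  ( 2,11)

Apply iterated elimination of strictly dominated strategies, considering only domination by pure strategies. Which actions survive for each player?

Remaining: P1:{A,B} P2:{P,S}

P2 drop Q (P beats it: A:10>1 B:6>5 C:6>4)
P2 drop R (S beats it: A:11>7 B:6>5 C:11>8)
P1 drop C (A beats it: P:9>0 S:6>2)
P1→{A,B} P2→{P,S}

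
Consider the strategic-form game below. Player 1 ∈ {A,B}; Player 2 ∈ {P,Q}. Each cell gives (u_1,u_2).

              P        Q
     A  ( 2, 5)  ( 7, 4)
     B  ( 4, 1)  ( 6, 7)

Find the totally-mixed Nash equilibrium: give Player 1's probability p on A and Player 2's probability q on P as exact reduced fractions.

P1 indiff ⇒ q·2+(1-q)·7 = q·4+(1-q)·6 ⇒ q(-2) = (1-q)(-1) ⇒ q = 1/3
P2 indiff ⇒ p·5+(1-p)·1 = p·4+(1-p)·7 ⇒ p(1) = (1-p)(6) ⇒ p = 6/7

P1 mixes 6/7 on A; P2 mixes 1/3 on P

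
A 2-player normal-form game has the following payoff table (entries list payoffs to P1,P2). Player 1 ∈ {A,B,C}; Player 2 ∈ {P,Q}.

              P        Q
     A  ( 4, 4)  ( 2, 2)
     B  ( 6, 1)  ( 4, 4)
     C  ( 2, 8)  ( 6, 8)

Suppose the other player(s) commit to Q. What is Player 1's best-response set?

BR_1 = {C}

u_1(A vs Q) = 2
u_1(B vs Q) = 4
u_1(C vs Q) = 6
max payoff 6 at {C}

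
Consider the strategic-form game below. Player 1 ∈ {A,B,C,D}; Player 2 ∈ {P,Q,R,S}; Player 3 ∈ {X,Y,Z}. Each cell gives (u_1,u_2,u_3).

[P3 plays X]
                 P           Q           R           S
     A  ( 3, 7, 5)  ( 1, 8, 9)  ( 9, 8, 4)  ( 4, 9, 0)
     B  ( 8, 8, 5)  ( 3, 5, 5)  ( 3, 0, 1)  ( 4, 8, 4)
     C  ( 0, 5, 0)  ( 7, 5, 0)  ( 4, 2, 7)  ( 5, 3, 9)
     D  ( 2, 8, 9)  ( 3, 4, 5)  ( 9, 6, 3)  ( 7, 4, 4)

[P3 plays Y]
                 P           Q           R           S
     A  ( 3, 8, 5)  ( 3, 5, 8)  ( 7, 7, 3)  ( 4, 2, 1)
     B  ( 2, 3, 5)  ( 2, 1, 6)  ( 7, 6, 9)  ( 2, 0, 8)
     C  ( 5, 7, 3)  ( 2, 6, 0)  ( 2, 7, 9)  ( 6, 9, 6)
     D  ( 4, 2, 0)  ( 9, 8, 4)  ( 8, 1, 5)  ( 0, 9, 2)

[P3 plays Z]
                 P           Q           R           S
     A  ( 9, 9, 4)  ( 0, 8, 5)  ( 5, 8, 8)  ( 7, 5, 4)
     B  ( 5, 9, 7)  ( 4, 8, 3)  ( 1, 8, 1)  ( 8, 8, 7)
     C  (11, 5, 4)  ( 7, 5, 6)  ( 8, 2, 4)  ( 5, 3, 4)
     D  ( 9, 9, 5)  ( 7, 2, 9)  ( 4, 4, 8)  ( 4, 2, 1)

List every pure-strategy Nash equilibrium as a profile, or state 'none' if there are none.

PSNE = {(C,P,Z), (C,Q,Z)}

(A,P,X): not NE [P1→B gives 8>3; P2→S gives 9>7]
(A,P,Y): not NE [P1→C gives 5>3]
(A,P,Z): not NE [P1→C gives 11>9; P3→Y gives 5>4]
(A,Q,X): not NE [P1→C gives 7>1; P2→S gives 9>8]
(A,Q,Y): not NE [P1→D gives 9>3; P2→P gives 8>5; P3→X gives 9>8]
(A,Q,Z): not NE [P1→D gives 7>0; P2→P gives 9>8; P3→X gives 9>5]
(A,R,X): not NE [P2→S gives 9>8; P3→Z gives 8>4]
(A,R,Y): not NE [P1→D gives 8>7; P2→P gives 8>7; P3→Z gives 8>3]
(A,R,Z): not NE [P1→C gives 8>5; P2→P gives 9>8]
(A,S,X): not NE [P1→D gives 7>4; P3→Z gives 4>0]
(A,S,Y): not NE [P1→C gives 6>4; P2→P gives 8>2; P3→Z gives 4>1]
(A,S,Z): not NE [P1→B gives 8>7; P2→P gives 9>5]
(B,P,X): not NE [P3→Z gives 7>5]
(B,P,Y): not NE [P1→C gives 5>2; P2→R gives 6>3; P3→Z gives 7>5]
(B,P,Z): not NE [P1→C gives 11>5]
(B,Q,X): not NE [P1→C gives 7>3; P2→S gives 8>5; P3→Y gives 6>5]
(B,Q,Y): not NE [P1→D gives 9>2; P2→R gives 6>1]
(B,Q,Z): not NE [P1→D gives 7>4; P2→P gives 9>8; P3→Y gives 6>3]
(B,R,X): not NE [P1→D gives 9>3; P2→S gives 8>0; P3→Y gives 9>1]
(B,R,Y): not NE [P1→D gives 8>7]
(B,R,Z): not NE [P1→C gives 8>1; P2→P gives 9>8; P3→Y gives 9>1]
(B,S,X): not NE [P1→D gives 7>4; P3→Y gives 8>4]
(B,S,Y): not NE [P1→C gives 6>2; P2→R gives 6>0]
(B,S,Z): not NE [P2→P gives 9>8; P3→Y gives 8>7]
(C,P,X): not NE [P1→B gives 8>0; P3→Z gives 4>0]
(C,P,Y): not NE [P2→S gives 9>7; P3→Z gives 4>3]
(C,P,Z): NE
(C,Q,X): not NE [P3→Z gives 6>0]
(C,Q,Y): not NE [P1→D gives 9>2; P2→S gives 9>6; P3→Z gives 6>0]
(C,Q,Z): NE
(C,R,X): not NE [P1→D gives 9>4; P2→Q gives 5>2; P3→Y gives 9>7]
(C,R,Y): not NE [P1→D gives 8>2; P2→S gives 9>7]
(C,R,Z): not NE [P2→Q gives 5>2; P3→Y gives 9>4]
(C,S,X): not NE [P1→D gives 7>5; P2→Q gives 5>3]
(C,S,Y): not NE [P3→X gives 9>6]
(C,S,Z): not NE [P1→B gives 8>5; P2→Q gives 5>3; P3→X gives 9>4]
(D,P,X): not NE [P1→B gives 8>2]
(D,P,Y): not NE [P1→C gives 5>4; P2→S gives 9>2; P3→X gives 9>0]
(D,P,Z): not NE [P1→C gives 11>9; P3→X gives 9>5]
(D,Q,X): not NE [P1→C gives 7>3; P2→P gives 8>4; P3→Z gives 9>5]
(D,Q,Y): not NE [P2→S gives 9>8; P3→Z gives 9>4]
(D,Q,Z): not NE [P2→P gives 9>2]
(D,R,X): not NE [P2→P gives 8>6; P3→Z gives 8>3]
(D,R,Y): not NE [P2→S gives 9>1; P3→Z gives 8>5]
(D,R,Z): not NE [P1→C gives 8>4; P2→P gives 9>4]
(D,S,X): not NE [P2→P gives 8>4]
(D,S,Y): not NE [P1→C gives 6>0; P3→X gives 4>2]
(D,S,Z): not NE [P1→B gives 8>4; P2→P gives 9>2; P3→X gives 4>1]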